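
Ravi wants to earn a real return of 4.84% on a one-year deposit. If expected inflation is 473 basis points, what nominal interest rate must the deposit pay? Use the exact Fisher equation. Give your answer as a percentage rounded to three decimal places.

(1 + i) = (1 + r)(1 + π) = 1.04840 × 1.04730 = 1.09798932
i = 1.09798932 − 1, so the required nominal rate is 9.799%.

9.799%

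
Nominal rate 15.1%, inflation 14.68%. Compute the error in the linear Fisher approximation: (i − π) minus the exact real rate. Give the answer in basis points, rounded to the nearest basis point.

Approximate: r ≈ 15.100% − 14.680% = 0.4200%
Exact: (1 + 0.1510)/(1 + 0.1468) − 1 = 0.3662%
Error = 0.4200% − 0.3662% = 0.0538% → 5 basis points.

5 basis points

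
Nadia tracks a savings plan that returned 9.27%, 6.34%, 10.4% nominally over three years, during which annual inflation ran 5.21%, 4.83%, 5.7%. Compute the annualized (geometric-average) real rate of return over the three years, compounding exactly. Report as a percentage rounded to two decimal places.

Compound the nominal returns: 1.0927 × 1.0634 × 1.1040 = 1.28282281.
Compound inflation: 1.0521 × 1.0483 × 1.0570 = 1.16578267.
Deflate: 1.28282281 / 1.16578267 = 1.10039619.
Annualized real rate = 1.10039619^(1/3) − 1 = 3.2404% → 3.24%.

3.24%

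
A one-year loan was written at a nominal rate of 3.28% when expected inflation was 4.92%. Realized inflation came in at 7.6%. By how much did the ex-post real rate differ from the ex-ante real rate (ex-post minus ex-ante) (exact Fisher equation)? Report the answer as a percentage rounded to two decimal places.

Ex-ante: (1 + 0.0328)/(1 + 0.0492) − 1 = -1.5631%
Ex-post: (1 + 0.0328)/(1 + 0.0760) − 1 = -4.0149%
Difference (ex-post − ex-ante) = -2.4518% → -2.45%.

-2.45%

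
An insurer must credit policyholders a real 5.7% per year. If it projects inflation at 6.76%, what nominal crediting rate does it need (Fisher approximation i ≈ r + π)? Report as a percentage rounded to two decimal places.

12.46%

i ≈ r + π = 5.7% + 6.76% = 12.46%.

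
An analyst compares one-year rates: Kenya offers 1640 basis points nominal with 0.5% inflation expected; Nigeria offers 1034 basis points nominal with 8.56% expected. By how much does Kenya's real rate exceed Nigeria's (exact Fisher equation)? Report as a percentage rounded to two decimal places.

14.18%

Kenya: (1 + 0.1640)/(1 + 0.0050) − 1 = 15.8209%
Nigeria: (1 + 0.1034)/(1 + 0.0856) − 1 = 1.6396%
Differential = 15.8209% − 1.6396% = 14.1812% → 14.18%.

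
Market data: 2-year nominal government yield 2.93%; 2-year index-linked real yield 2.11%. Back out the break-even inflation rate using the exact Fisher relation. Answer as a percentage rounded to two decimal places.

0.80%

(1 + π) = (1 + i)/(1 + r) = 1.02930 / 1.02110 = 1.008031
Break-even inflation = 1.008031 − 1 → 0.80%.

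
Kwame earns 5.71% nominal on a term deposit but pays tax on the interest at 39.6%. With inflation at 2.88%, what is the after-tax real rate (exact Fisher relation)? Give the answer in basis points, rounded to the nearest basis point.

After-tax nominal return = 5.71% × (1 − 0.396) = 3.44884%.
1 + r = 1.0344884 / 1.02880 = 1.005529
After-tax real rate = 1.005529 − 1 → 55 basis points.

55 basis points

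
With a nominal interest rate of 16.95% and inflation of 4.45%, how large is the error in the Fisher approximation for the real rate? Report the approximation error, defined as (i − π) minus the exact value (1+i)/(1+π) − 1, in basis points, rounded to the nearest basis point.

Approximate: r ≈ 16.950% − 4.450% = 12.5000%
Exact: (1 + 0.1695)/(1 + 0.0445) − 1 = 11.9674%
Error = 12.5000% − 11.9674% = 0.5326% → 53 basis points.

53 basis points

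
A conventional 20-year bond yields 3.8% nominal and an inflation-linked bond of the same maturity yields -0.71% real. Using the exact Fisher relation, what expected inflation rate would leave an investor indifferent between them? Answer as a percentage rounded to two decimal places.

(1 + π) = (1 + i)/(1 + r) = 1.03800 / 0.99290 = 1.045422
Break-even inflation = 1.045422 − 1 → 4.54%.

4.54%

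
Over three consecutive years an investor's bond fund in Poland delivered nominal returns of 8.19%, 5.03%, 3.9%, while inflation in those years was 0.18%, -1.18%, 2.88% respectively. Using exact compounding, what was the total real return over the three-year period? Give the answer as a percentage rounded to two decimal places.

Compound the nominal returns: 1.0819 × 1.0503 × 1.0390 = 1.180636.
Compound inflation: 1.0018 × 0.9882 × 1.0288 = 1.018490.
Deflate: 1.180636 / 1.018490 = 1.159202.
Total real return = 1.159202 − 1 → 15.92%.

15.92%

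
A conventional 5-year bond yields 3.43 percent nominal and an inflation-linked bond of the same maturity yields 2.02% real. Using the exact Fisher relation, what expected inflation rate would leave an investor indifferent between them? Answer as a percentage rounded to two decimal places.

(1 + π) = (1 + i)/(1 + r) = 1.03430 / 1.02020 = 1.013821
Break-even inflation = 1.013821 − 1 → 1.38%.

1.38%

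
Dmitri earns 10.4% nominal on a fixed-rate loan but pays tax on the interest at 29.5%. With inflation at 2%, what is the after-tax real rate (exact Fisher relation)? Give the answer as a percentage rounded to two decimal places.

5.23%

After-tax nominal return = 10.4% × (1 − 0.295) = 7.3320%.
1 + r = 1.07332 / 1.02000 = 1.052275
After-tax real rate = 1.052275 − 1 → 5.23%.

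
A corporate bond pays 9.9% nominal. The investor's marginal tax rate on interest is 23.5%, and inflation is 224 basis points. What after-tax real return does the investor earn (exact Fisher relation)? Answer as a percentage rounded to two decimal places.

5.22%

After-tax nominal return = 9.9% × (1 − 0.235) = 7.5735%.
1 + r = 1.075735 / 1.02240 = 1.052166
After-tax real rate = 1.052166 − 1 → 5.22%.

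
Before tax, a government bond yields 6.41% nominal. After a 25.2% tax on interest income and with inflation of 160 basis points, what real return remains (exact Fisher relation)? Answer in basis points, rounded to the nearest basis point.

314 basis points

After-tax nominal return = 6.41% × (1 − 0.252) = 4.79468%.
1 + r = 1.0479468 / 1.01600 = 1.031444
After-tax real rate = 1.031444 − 1 → 314 basis points.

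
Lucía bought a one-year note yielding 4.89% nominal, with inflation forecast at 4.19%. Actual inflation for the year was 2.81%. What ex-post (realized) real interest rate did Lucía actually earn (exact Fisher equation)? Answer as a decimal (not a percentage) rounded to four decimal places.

0.0202

Ex-post: (1 + 0.0489)/(1 + 0.0281) − 1 = 2.0231%
So the realized real rate is 0.0202.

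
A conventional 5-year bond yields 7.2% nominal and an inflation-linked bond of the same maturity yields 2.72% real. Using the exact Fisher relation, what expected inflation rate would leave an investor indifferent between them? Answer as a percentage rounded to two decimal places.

(1 + π) = (1 + i)/(1 + r) = 1.07200 / 1.02720 = 1.043614
Break-even inflation = 1.043614 − 1 → 4.36%.

4.36%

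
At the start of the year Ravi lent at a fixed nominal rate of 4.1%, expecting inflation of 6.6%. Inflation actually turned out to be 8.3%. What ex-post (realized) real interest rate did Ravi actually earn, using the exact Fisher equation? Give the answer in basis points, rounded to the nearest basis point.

-388 basis points

Ex-post: (1 + 0.0410)/(1 + 0.0830) − 1 = -3.8781%
So the realized real rate is -388 basis points.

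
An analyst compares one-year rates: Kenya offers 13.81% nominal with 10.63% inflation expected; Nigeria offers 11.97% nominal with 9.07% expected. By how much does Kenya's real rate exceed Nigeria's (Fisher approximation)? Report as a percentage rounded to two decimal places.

0.28%

Kenya: 13.81% − 10.63% = 3.180%
Nigeria: 11.97% − 9.07% = 2.900%
Differential = 0.280% → 0.28%.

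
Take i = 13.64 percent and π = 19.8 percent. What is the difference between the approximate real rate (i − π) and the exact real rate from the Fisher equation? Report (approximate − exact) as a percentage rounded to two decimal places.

-1.02%

Approximate: r ≈ 13.640% − 19.800% = -6.1600%
Exact: (1 + 0.1364)/(1 + 0.1980) − 1 = -5.1419%
Error = -6.1600% − (-5.1419%) = -1.0181% → -1.02%.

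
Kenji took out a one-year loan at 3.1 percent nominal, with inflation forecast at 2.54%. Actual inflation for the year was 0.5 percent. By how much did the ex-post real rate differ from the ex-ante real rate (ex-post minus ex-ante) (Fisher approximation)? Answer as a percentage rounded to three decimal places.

2.040%

Ex-ante: 3.1% − 2.54% = 0.560%
Ex-post: 3.1% − 0.5% = 2.600%
Difference (ex-post − ex-ante) = 2.0400% → 2.040%.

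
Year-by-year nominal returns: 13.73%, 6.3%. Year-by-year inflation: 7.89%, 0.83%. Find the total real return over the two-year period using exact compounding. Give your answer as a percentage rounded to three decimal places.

Nominal growth factor = 1.1373 × 1.0630 = 1.2089499
Price-level growth factor = 1.0789 × 1.0083 = 1.0878549
Real growth factor = 1.2089499 / 1.0878549 = 1.1113154
Total real return = 1.1113154 − 1 → 11.132%.

11.132%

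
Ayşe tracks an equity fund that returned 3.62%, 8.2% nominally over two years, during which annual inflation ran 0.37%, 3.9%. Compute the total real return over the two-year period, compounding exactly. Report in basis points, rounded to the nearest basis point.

Nominal growth factor = 1.0362 × 1.0820 = 1.121168
Price-level growth factor = 1.0037 × 1.0390 = 1.042844
Real growth factor = 1.121168 / 1.042844 = 1.075106
Total real return = 1.075106 − 1 → 751 basis points.

751 basis points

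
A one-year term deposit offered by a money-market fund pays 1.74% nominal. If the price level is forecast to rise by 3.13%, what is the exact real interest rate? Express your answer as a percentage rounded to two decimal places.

1 + r = 1.01740 / 1.03130 = 0.986522
r = 0.986522 − 1 = -1.3478%, i.e. -1.35%.

-1.35%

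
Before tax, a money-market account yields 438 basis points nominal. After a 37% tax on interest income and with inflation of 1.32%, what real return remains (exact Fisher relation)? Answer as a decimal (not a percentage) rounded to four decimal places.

After-tax nominal return = 4.38% × (1 − 0.37) = 2.7594%.
1 + r = 1.027594 / 1.01320 = 1.014206
After-tax real rate = 1.014206 − 1 → 0.0142.

0.0142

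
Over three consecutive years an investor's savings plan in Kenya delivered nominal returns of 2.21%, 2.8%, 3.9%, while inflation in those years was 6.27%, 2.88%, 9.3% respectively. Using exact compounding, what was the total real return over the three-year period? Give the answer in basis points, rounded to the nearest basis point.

-864 basis points

Compound the nominal returns: 1.0221 × 1.0280 × 1.0390 = 1.091697.
Compound inflation: 1.0627 × 1.0288 × 1.0930 = 1.194983.
Deflate: 1.091697 / 1.194983 = 0.913567.
Total real return = 0.913567 − 1 → -864 basis points.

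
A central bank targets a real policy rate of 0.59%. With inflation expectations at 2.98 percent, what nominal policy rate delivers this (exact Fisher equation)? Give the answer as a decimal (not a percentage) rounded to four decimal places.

(1 + i) = (1 + r)(1 + π) = 1.00590 × 1.02980 = 1.03587582
i = 1.03587582 − 1, so the required nominal rate is 0.0359.

0.0359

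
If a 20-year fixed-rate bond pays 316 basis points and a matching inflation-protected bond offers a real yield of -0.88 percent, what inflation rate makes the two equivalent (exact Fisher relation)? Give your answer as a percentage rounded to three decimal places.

(1 + π) = (1 + i)/(1 + r) = 1.03160 / 0.99120 = 1.040759
Break-even inflation = 1.040759 − 1 → 4.076%.

4.076%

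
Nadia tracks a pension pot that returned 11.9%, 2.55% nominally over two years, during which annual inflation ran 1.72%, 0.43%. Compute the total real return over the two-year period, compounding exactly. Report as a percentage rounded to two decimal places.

12.33%

Compound the nominal returns: 1.1190 × 1.0255 = 1.147535.
Compound inflation: 1.0172 × 1.0043 = 1.021574.
Deflate: 1.147535 / 1.021574 = 1.123300.
Total real return = 1.123300 − 1 → 12.33%.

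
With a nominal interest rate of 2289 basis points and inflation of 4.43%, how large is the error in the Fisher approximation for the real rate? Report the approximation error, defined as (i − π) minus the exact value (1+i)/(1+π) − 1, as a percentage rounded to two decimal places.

0.78%

Approximate: r ≈ 22.890% − 4.430% = 18.4600%
Exact: (1 + 0.2289)/(1 + 0.0443) − 1 = 17.6769%
Error = 18.4600% − 17.6769% = 0.7831% → 0.78%.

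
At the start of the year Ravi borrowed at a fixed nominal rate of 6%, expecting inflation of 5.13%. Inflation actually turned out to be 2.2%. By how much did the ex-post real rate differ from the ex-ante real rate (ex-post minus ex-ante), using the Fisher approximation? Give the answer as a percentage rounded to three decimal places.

Ex-ante: 6% − 5.13% = 0.870%
Ex-post: 6% − 2.2% = 3.800%
Difference (ex-post − ex-ante) = 2.9300% → 2.930%.

2.930%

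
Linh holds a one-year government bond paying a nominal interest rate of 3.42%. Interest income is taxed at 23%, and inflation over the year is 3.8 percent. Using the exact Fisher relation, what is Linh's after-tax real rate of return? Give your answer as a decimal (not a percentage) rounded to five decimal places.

-0.01124

After-tax nominal return = 3.42% × (1 − 0.23) = 2.6334%.
1 + r = 1.026334 / 1.03800 = 0.988761
After-tax real rate = 0.988761 − 1 → -0.01124.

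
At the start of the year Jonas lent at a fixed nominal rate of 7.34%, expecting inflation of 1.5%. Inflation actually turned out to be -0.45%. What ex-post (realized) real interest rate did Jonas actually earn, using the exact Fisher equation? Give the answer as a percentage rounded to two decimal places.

Ex-post: (1 + 0.0734)/(1 − 0.0045) − 1 = 7.8252%
So the realized real rate is 7.83%.

7.83%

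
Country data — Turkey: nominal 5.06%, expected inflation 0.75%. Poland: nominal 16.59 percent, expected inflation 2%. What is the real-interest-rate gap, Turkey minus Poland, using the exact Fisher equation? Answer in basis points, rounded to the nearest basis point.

-1003 basis points

Turkey: (1 + 0.0506)/(1 + 0.0075) − 1 = 4.2779%
Poland: (1 + 0.1659)/(1 + 0.0200) − 1 = 14.3039%
Differential = 4.2779% − 14.3039% = -10.0260% → -1003 basis points.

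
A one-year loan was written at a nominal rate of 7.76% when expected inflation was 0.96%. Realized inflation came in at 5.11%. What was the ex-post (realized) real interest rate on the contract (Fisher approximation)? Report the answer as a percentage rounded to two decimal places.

Ex-post: 7.76% − 5.11% = 2.650%
So the realized real rate is 2.65%.

2.65%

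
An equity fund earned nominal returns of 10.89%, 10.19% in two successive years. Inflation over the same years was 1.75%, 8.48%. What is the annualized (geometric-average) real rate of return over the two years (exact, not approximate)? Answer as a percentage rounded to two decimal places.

5.21%

Nominal growth factor = 1.1089 × 1.1019 = 1.22189691
Price-level growth factor = 1.0175 × 1.0848 = 1.10378400
Real growth factor = 1.22189691 / 1.10378400 = 1.10700727
Annualized real rate = 1.10700727^(1/2) − 1 = 5.2144% → 5.21%.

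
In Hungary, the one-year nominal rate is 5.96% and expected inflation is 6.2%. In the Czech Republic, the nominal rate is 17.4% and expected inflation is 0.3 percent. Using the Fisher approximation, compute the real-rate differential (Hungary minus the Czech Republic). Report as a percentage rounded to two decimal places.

-17.34%

Hungary: 5.96% − 6.2% = -0.240%
The Czech Republic: 17.4% − 0.3% = 17.100%
Differential = -17.340% → -17.34%.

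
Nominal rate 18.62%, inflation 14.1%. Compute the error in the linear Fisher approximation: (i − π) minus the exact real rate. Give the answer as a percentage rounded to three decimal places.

0.559%

Approximate: r ≈ 18.620% − 14.100% = 4.5200%
Exact: (1 + 0.1862)/(1 + 0.1410) − 1 = 3.9614%
Error = 4.5200% − 3.9614% = 0.5586% → 0.559%.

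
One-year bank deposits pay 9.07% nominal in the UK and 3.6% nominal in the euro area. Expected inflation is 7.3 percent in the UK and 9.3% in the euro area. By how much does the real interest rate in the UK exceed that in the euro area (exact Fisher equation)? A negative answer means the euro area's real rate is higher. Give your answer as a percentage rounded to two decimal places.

6.86%

The UK: (1 + 0.0907)/(1 + 0.0730) − 1 = 1.6496%
The euro area: (1 + 0.0360)/(1 + 0.0930) − 1 = -5.2150%
Differential = 1.6496% − (-5.2150%) = 6.8646% → 6.86%.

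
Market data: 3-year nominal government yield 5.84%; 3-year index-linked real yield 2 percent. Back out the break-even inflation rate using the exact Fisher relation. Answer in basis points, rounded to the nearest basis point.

376 basis points

(1 + π) = (1 + i)/(1 + r) = 1.05840 / 1.02000 = 1.037647
Break-even inflation = 1.037647 − 1 → 376 basis points.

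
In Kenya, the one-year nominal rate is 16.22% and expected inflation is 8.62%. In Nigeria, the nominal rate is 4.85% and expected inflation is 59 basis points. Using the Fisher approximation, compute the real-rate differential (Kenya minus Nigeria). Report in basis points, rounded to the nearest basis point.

Kenya: 16.22% − 8.62% = 7.600%
Nigeria: 4.85% − 0.59% = 4.260%
Differential = 3.340% → 334 basis points.

334 basis points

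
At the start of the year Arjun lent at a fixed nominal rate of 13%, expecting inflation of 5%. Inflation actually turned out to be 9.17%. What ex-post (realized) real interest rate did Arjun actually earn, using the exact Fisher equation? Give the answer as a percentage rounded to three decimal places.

Ex-post: (1 + 0.1300)/(1 + 0.0917) − 1 = 3.5083%
So the realized real rate is 3.508%.

3.508%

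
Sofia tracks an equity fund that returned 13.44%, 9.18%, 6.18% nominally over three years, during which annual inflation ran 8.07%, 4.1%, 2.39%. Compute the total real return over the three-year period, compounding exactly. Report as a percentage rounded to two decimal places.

Compound the nominal returns: 1.1344 × 1.0918 × 1.0618 = 1.315080.
Compound inflation: 1.0807 × 1.0410 × 1.0239 = 1.151896.
Deflate: 1.315080 / 1.151896 = 1.141665.
Total real return = 1.141665 − 1 → 14.17%.

14.17%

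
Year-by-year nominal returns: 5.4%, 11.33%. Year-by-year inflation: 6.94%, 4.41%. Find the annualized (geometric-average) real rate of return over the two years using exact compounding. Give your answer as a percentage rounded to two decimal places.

Compound the nominal returns: 1.0540 × 1.1133 = 1.17341820.
Compound inflation: 1.0694 × 1.0441 = 1.11656054.
Deflate: 1.17341820 / 1.11656054 = 1.05092215.
Annualized real rate = 1.05092215^(1/2) − 1 = 2.5145% → 2.51%.

2.51%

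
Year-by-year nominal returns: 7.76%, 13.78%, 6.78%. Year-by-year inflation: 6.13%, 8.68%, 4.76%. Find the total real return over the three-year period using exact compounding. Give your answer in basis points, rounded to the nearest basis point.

Compound the nominal returns: 1.0776 × 1.1378 × 1.0678 = 1.309222.
Compound inflation: 1.0613 × 1.0868 × 1.0476 = 1.208324.
Deflate: 1.309222 / 1.208324 = 1.083503.
Total real return = 1.083503 − 1 → 835 basis points.

835 basis points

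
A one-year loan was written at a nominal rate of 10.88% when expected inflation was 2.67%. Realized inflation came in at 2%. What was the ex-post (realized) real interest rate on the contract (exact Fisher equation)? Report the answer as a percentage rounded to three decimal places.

Ex-post: (1 + 0.1088)/(1 + 0.0200) − 1 = 8.7059%
So the realized real rate is 8.706%.

8.706%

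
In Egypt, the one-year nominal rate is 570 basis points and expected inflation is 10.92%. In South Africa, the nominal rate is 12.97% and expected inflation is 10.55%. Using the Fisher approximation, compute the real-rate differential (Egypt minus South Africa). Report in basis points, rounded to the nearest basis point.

Egypt: 5.7% − 10.92% = -5.220%
South Africa: 12.97% − 10.55% = 2.420%
Differential = -7.640% → -764 basis points.

-764 basis points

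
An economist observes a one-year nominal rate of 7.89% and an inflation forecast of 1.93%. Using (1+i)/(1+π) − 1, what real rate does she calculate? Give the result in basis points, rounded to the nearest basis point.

By the Fisher identity, 1 + r = (1 + i)/(1 + π).
1 + r = 1.07890 / 1.01930 = 1.058472
r = 1.058472 − 1 = 5.8472%, i.e. 585 basis points.

585 basis points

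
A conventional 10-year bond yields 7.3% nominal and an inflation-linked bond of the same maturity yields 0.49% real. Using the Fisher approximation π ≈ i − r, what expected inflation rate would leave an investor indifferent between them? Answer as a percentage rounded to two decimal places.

π ≈ i − r = 7.3% − 0.49% → 6.81%.

6.81%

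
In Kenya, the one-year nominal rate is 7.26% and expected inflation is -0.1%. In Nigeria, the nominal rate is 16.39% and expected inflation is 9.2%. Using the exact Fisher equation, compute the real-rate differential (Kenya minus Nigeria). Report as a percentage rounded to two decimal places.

0.78%

Kenya: (1 + 0.0726)/(1 − 0.0010) − 1 = 7.3674%
Nigeria: (1 + 0.1639)/(1 + 0.0920) − 1 = 6.5842%
Differential = 7.3674% − 6.5842% = 0.7831% → 0.78%.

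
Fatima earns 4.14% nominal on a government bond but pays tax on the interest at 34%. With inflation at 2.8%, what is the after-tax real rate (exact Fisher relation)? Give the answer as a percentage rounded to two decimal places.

-0.07%

After-tax nominal return = 4.14% × (1 − 0.34) = 2.7324%.
1 + r = 1.027324 / 1.02800 = 0.999342
After-tax real rate = 0.999342 − 1 → -0.07%.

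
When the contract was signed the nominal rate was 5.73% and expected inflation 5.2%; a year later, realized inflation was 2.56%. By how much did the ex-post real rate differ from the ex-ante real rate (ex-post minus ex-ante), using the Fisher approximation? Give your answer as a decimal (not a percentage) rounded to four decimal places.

0.0264

Ex-ante: 5.73% − 5.2% = 0.530%
Ex-post: 5.73% − 2.56% = 3.170%
Difference (ex-post − ex-ante) = 2.6400% → 0.0264.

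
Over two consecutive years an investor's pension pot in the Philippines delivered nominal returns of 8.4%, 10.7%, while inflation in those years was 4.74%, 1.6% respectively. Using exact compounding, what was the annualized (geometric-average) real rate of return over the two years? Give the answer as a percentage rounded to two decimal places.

Nominal growth factor = 1.0840 × 1.1070 = 1.19998800
Price-level growth factor = 1.0474 × 1.0160 = 1.06415840
Real growth factor = 1.19998800 / 1.06415840 = 1.12764040
Annualized real rate = 1.12764040^(1/2) − 1 = 6.1904% → 6.19%.

6.19%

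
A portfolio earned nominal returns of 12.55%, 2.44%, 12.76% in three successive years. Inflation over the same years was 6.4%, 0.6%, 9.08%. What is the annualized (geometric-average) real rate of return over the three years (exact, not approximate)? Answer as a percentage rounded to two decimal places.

3.65%

Compound the nominal returns: 1.1255 × 1.0244 × 1.1276 = 1.30008018.
Compound inflation: 1.0640 × 1.0060 × 1.0908 = 1.16757487.
Deflate: 1.30008018 / 1.16757487 = 1.11348763.
Annualized real rate = 1.11348763^(1/3) − 1 = 3.6482% → 3.65%.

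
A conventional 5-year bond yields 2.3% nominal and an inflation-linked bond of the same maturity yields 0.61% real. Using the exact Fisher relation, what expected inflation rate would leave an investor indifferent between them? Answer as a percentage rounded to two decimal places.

(1 + π) = (1 + i)/(1 + r) = 1.02300 / 1.00610 = 1.016798
Break-even inflation = 1.016798 − 1 → 1.68%.

1.68%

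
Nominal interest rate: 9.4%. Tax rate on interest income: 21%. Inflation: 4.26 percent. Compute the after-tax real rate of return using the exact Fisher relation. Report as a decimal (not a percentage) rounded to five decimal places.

0.03037

After-tax nominal return = 9.4% × (1 − 0.21) = 7.4260%.
1 + r = 1.07426 / 1.04260 = 1.030366
After-tax real rate = 1.030366 − 1 → 0.03037.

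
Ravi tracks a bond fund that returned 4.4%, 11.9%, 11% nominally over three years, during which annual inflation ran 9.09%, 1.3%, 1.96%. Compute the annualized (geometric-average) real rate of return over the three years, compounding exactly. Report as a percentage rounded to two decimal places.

4.80%

Nominal growth factor = 1.0440 × 1.1190 × 1.1100 = 1.29674196
Price-level growth factor = 1.0909 × 1.0130 × 1.0196 = 1.12674130
Real growth factor = 1.29674196 / 1.12674130 = 1.15087816
Annualized real rate = 1.15087816^(1/3) − 1 = 4.7956% → 4.80%.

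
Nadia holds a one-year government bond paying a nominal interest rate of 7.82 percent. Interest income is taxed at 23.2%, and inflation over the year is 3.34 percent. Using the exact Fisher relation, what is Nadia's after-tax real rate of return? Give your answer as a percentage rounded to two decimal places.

After-tax nominal return = 7.82% × (1 − 0.232) = 6.00576%.
1 + r = 1.0600576 / 1.03340 = 1.025796
After-tax real rate = 1.025796 − 1 → 2.58%.

2.58%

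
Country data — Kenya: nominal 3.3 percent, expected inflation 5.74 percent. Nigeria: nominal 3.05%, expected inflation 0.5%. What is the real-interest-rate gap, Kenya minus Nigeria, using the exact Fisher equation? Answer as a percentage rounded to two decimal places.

Kenya: (1 + 0.0330)/(1 + 0.0574) − 1 = -2.3075%
Nigeria: (1 + 0.0305)/(1 + 0.0050) − 1 = 2.5373%
Differential = -2.3075% − 2.5373% = -4.8449% → -4.84%.

-4.84%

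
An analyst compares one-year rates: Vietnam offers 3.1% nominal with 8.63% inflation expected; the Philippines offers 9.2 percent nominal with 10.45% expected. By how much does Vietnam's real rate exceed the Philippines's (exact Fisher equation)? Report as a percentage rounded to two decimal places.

-3.96%

Vietnam: (1 + 0.0310)/(1 + 0.0863) − 1 = -5.0907%
The Philippines: (1 + 0.0920)/(1 + 0.1045) − 1 = -1.1317%
Differential = -5.0907% − (-1.1317%) = -3.9589% → -3.96%.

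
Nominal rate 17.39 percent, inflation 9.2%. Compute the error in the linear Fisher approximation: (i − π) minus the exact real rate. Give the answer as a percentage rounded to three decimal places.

Approximate: r ≈ 17.390% − 9.200% = 8.1900%
Exact: (1 + 0.1739)/(1 + 0.0920) − 1 = 7.5000%
Error = 8.1900% − 7.5000% = 0.6900% → 0.690%.

0.690%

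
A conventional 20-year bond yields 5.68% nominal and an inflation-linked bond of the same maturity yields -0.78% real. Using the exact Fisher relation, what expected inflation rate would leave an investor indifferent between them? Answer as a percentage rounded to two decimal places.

(1 + π) = (1 + i)/(1 + r) = 1.05680 / 0.99220 = 1.065108
Break-even inflation = 1.065108 − 1 → 6.51%.

6.51%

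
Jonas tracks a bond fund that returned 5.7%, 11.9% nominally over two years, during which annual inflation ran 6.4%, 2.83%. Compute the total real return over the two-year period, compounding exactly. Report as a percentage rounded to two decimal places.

Nominal growth factor = 1.0570 × 1.1190 = 1.182783
Price-level growth factor = 1.0640 × 1.0283 = 1.094111
Real growth factor = 1.182783 / 1.094111 = 1.081045
Total real return = 1.081045 − 1 → 8.10%.

8.10%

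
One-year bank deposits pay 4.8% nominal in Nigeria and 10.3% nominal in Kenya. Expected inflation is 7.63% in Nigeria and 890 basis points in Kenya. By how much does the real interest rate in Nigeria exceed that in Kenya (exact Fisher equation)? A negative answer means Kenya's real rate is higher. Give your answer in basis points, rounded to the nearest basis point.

Nigeria: (1 + 0.0480)/(1 + 0.0763) − 1 = -2.62938%
Kenya: (1 + 0.1030)/(1 + 0.0890) − 1 = 1.28558%
Differential = -2.62938% − 1.28558% = -3.91496% → -391 basis points.

-391 basis points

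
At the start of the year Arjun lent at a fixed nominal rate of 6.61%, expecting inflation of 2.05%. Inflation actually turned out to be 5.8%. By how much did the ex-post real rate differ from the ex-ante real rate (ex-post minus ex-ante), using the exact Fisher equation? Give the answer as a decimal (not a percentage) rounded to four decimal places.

-0.0370

Ex-ante: (1 + 0.0661)/(1 + 0.0205) − 1 = 4.4684%
Ex-post: (1 + 0.0661)/(1 + 0.0580) − 1 = 0.7656%
Difference (ex-post − ex-ante) = -3.7028% → -0.0370.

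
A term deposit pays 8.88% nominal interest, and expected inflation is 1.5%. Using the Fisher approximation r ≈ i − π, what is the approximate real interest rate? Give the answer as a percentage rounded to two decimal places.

7.38%

r ≈ i − π = 8.88% − 1.5% = 7.38%.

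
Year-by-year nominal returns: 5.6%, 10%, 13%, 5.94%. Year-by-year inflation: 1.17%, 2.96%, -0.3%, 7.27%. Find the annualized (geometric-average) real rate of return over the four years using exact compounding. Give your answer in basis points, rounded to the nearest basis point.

570 basis points

Nominal growth factor = 1.0560 × 1.1000 × 1.1300 × 1.0594 = 1.39057692
Price-level growth factor = 1.0117 × 1.0296 × 0.9970 × 1.0727 = 1.11402189
Real growth factor = 1.39057692 / 1.11402189 = 1.24824919
Annualized real rate = 1.24824919^(1/4) − 1 = 5.7001% → 570 basis points.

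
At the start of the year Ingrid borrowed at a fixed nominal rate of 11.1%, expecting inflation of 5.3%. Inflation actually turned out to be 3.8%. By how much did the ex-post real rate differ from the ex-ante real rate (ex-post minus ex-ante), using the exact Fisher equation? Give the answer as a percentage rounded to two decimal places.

1.52%

Ex-ante: (1 + 0.1110)/(1 + 0.0530) − 1 = 5.5081%
Ex-post: (1 + 0.1110)/(1 + 0.0380) − 1 = 7.0328%
Difference (ex-post − ex-ante) = 1.5247% → 1.52%.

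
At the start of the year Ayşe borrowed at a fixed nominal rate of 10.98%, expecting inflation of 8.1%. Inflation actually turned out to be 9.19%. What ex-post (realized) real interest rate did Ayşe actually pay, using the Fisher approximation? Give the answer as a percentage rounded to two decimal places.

Ex-post: 10.98% − 9.19% = 1.790%
So the realized real rate is 1.79%.

1.79%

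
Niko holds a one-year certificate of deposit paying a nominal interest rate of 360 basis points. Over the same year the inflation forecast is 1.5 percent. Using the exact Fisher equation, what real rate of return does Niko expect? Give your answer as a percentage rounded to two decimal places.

2.07%

By the Fisher equation, 1 + r = (1 + i)/(1 + π).
1 + r = 1.03600 / 1.01500 = 1.020690
r = 1.020690 − 1 = 2.0690%, i.e. 2.07%.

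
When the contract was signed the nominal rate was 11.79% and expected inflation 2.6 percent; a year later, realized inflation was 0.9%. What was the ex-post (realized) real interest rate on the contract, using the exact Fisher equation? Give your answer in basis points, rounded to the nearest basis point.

Ex-post: (1 + 0.1179)/(1 + 0.0090) − 1 = 10.7929%
So the realized real rate is 1079 basis points.

1079 basis points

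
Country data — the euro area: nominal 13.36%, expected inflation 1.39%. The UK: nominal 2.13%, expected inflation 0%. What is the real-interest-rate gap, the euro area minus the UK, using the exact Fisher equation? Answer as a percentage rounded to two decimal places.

9.68%

The euro area: (1 + 0.1336)/(1 + 0.0139) − 1 = 11.8059%
The UK: (1 + 0.0213)/(1 + 0.0000) − 1 = 2.1300%
Differential = 11.8059% − 2.1300% = 9.6759% → 9.68%.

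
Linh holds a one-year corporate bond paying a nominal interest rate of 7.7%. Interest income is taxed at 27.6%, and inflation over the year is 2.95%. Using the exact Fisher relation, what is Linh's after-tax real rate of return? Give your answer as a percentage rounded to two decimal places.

After-tax nominal return = 7.7% × (1 − 0.276) = 5.5748%.
1 + r = 1.055748 / 1.02950 = 1.025496
After-tax real rate = 1.025496 − 1 → 2.55%.

2.55%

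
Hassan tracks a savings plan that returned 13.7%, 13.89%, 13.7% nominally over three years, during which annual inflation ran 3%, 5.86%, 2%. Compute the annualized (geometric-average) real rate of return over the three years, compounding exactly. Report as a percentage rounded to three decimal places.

9.803%

Compound the nominal returns: 1.1370 × 1.1389 × 1.1370 = 1.472334614.
Compound inflation: 1.0300 × 1.0586 × 1.0200 = 1.112165160.
Deflate: 1.472334614 / 1.112165160 = 1.323845295.
Annualized real rate = 1.323845295^(1/3) − 1 = 9.80255% → 9.803%.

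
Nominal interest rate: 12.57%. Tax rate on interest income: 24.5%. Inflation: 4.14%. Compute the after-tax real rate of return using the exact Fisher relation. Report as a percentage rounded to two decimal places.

After-tax nominal return = 12.57% × (1 − 0.245) = 9.49035%.
1 + r = 1.0949035 / 1.04140 = 1.051377
After-tax real rate = 1.051377 − 1 → 5.14%.

5.14%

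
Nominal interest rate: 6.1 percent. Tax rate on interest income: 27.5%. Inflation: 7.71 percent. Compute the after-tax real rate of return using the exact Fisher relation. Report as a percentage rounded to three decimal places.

After-tax nominal return = 6.1% × (1 − 0.275) = 4.4225%.
1 + r = 1.044225 / 1.07710 = 0.969478
After-tax real rate = 0.969478 − 1 → -3.052%.

-3.052%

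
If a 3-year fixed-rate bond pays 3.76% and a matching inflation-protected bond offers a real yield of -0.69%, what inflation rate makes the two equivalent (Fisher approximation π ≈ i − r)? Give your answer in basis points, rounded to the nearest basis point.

445 basis points

π ≈ i − r = 3.76% − (-0.69%) → 445 basis points.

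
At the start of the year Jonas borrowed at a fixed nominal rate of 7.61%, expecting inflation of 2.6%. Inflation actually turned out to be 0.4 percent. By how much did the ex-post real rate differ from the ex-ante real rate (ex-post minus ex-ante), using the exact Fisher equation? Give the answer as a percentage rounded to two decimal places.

Ex-ante: (1 + 0.0761)/(1 + 0.0260) − 1 = 4.8830%
Ex-post: (1 + 0.0761)/(1 + 0.0040) − 1 = 7.1813%
Difference (ex-post − ex-ante) = 2.2982% → 2.30%.

2.30%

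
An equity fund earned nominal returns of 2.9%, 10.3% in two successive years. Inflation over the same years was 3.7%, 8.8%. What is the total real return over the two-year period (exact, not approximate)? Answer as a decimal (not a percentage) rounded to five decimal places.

0.00597

Nominal growth factor = 1.0290 × 1.1030 = 1.134987
Price-level growth factor = 1.0370 × 1.0880 = 1.128256
Real growth factor = 1.134987 / 1.128256 = 1.005966
Total real return = 1.005966 − 1 → 0.00597.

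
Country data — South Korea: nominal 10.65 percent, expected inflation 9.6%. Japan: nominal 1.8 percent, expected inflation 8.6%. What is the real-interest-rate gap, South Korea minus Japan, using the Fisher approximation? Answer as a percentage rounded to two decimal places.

South Korea: 10.65% − 9.6% = 1.050%
Japan: 1.8% − 8.6% = -6.800%
Differential = 7.850% → 7.85%.

7.85%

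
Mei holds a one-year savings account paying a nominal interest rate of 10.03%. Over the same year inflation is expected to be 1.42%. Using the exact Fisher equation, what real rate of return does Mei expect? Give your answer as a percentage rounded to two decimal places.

By the Fisher equation, 1 + r = (1 + i)/(1 + π).
1 + r = 1.10030 / 1.01420 = 1.084894
r = 1.084894 − 1 = 8.4894%, i.e. 8.49%.

8.49%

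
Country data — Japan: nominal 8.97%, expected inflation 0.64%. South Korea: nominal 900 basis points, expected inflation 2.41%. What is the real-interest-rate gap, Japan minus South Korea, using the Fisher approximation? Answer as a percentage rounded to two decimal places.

Japan: 8.97% − 0.64% = 8.330%
South Korea: 9% − 2.41% = 6.590%
Differential = 1.740% → 1.74%.

1.74%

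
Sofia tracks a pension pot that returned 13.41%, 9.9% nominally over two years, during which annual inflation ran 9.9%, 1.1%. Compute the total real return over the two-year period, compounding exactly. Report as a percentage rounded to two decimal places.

12.18%

Compound the nominal returns: 1.1341 × 1.0990 = 1.246376.
Compound inflation: 1.0990 × 1.0110 = 1.111089.
Deflate: 1.246376 / 1.111089 = 1.121761.
Total real return = 1.121761 − 1 → 12.18%.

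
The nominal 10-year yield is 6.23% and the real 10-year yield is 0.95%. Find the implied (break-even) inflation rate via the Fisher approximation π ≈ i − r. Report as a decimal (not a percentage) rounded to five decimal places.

π ≈ i − r = 6.23% − 0.95% → 0.05280.

0.05280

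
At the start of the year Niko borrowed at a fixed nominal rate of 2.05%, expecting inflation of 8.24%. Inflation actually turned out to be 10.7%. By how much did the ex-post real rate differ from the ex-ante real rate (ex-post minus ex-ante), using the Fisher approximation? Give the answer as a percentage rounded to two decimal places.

-2.46%

Ex-ante: 2.05% − 8.24% = -6.190%
Ex-post: 2.05% − 10.7% = -8.650%
Difference (ex-post − ex-ante) = -2.4600% → -2.46%.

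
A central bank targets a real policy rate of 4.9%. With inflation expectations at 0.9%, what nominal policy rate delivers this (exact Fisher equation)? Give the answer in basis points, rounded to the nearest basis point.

(1 + i) = (1 + r)(1 + π) = 1.04900 × 1.00900 = 1.058441
i = 1.058441 − 1, so the required nominal rate is 584 basis points.

584 basis points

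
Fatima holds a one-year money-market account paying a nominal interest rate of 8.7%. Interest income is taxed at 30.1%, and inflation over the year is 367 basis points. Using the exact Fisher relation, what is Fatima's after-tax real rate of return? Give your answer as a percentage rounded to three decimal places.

After-tax nominal return = 8.7% × (1 − 0.301) = 6.0813%.
1 + r = 1.060813 / 1.03670 = 1.023259
After-tax real rate = 1.023259 − 1 → 2.326%.

2.326%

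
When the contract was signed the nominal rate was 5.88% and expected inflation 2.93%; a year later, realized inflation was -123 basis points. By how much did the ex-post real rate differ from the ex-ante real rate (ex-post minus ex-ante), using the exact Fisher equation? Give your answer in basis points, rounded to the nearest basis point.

Ex-ante: (1 + 0.0588)/(1 + 0.0293) − 1 = 2.8660%
Ex-post: (1 + 0.0588)/(1 − 0.0123) − 1 = 7.1985%
Difference (ex-post − ex-ante) = 4.3325% → 433 basis points.

433 basis points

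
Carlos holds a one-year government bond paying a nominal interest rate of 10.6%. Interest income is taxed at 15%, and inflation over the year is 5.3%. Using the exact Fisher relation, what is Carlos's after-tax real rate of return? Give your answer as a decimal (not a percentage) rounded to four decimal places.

0.0352

After-tax nominal return = 10.6% × (1 − 0.15) = 9.0100%.
1 + r = 1.09010 / 1.05300 = 1.035233
After-tax real rate = 1.035233 − 1 → 0.0352.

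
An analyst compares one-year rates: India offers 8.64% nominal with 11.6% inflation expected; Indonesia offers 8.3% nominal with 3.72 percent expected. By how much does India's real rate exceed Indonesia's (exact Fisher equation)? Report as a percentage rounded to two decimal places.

-7.07%

India: (1 + 0.0864)/(1 + 0.1160) − 1 = -2.6523%
Indonesia: (1 + 0.0830)/(1 + 0.0372) − 1 = 4.4157%
Differential = -2.6523% − 4.4157% = -7.0681% → -7.07%.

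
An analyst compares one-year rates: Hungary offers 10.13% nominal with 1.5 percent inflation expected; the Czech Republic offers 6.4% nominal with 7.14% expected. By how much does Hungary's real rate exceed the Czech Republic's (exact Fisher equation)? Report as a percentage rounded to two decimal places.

Hungary: (1 + 0.1013)/(1 + 0.0150) − 1 = 8.5025%
The Czech Republic: (1 + 0.0640)/(1 + 0.0714) − 1 = -0.6907%
Differential = 8.5025% − (-0.6907%) = 9.1931% → 9.19%.

9.19%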